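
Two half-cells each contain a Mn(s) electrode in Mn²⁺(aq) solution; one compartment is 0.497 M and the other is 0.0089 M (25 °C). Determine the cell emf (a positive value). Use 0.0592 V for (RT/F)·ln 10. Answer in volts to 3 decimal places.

For a concentration cell E°cell = 0, since both electrodes use the same couple.
The compartment with the higher Mn²⁺(aq) concentration (0.497 M) acts as the cathode; ions are reduced there and produced at the dilute (0.0089 M) anode.
With n = 2, Ecell = −(0.0592/2)·log([dilute]/[conc]) = −(0.0592/2)·log(0.0089/0.497) = +0.052 V.

0.052 V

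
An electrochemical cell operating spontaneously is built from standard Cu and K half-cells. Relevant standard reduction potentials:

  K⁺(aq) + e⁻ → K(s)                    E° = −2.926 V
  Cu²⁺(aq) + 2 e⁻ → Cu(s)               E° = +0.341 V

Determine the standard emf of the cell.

Of the two couples in this cell, the one with the more positive reduction potential is reduced at the cathode: here that is Cu²⁺/Cu (+0.341 V); K⁺/K (−2.926 V) is the anode.
E°cell = E°(cathode) − E°(anode) = +0.341 − (−2.926) = +3.267 V.

+3.267 V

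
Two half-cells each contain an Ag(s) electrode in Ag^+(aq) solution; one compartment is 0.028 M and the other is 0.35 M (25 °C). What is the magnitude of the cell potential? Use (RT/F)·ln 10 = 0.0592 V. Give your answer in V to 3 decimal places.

For a concentration cell E°cell = 0, since both electrodes use the same couple.
The compartment with the higher Ag^+(aq) concentration (0.35 M) acts as the cathode; ions are reduced there and produced at the dilute (0.028 M) anode.
With n = 1, Ecell = −(0.0592/1)·log([dilute]/[conc]) = −(0.0592/1)·log(0.028/0.35) = +0.065 V.

0.065 V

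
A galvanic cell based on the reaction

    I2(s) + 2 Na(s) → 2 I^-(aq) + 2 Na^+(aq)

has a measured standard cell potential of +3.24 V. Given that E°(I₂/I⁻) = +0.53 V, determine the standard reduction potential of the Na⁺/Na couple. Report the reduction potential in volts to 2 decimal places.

−2.71 V

In the reaction as written the I₂/I⁻ couple is reduced (cathode) and Na⁺/Na is oxidized (anode), so E°cell = E°(I₂/I⁻) − E°(Na⁺/Na).
E°(Na⁺/Na) = E°(cathode) − E°cell = +0.53 − (+3.24) = −2.71 V.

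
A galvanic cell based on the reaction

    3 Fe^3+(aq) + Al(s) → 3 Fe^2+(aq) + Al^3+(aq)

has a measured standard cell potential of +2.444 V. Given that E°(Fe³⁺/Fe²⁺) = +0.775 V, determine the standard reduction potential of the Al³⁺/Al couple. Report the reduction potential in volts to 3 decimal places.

In the reaction as written the Fe³⁺/Fe²⁺ couple is reduced (cathode) and Al³⁺/Al is oxidized (anode), so E°cell = E°(Fe³⁺/Fe²⁺) − E°(Al³⁺/Al).
E°(Al³⁺/Al) = E°(cathode) − E°cell = +0.775 − (+2.444) = −1.669 V.

−1.669 V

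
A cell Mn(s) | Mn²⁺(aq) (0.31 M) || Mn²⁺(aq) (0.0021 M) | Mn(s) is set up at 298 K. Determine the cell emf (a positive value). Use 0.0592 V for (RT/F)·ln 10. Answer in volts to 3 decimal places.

0.064 V

For a concentration cell E°cell = 0, since both electrodes use the same couple.
The compartment with the higher Mn²⁺(aq) concentration (0.31 M) acts as the cathode; ions are reduced there and produced at the dilute (0.0021 M) anode.
With n = 2, Ecell = −(0.0592/2)·log([dilute]/[conc]) = −(0.0592/2)·log(0.0021/0.31) = +0.064 V.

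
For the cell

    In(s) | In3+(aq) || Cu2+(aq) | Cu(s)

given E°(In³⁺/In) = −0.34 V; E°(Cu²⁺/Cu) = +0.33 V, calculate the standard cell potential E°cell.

By convention the left-hand electrode in cell notation is the anode (oxidation) and the right-hand electrode is the cathode (reduction).
E°cell = E°(right) − E°(left) = +0.33 − (−0.34) = +0.67 V.

+0.67 V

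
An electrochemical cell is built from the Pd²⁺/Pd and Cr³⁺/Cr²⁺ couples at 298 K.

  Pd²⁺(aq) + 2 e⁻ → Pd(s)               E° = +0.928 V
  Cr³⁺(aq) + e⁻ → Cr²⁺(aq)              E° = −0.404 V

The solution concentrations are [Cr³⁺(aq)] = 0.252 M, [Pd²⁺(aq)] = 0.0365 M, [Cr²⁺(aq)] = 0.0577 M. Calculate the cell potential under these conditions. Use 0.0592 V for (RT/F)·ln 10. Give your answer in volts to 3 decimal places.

+1.252 V

Since E°(Pd²⁺/Pd) > E°(Cr³⁺/Cr²⁺), Pd²⁺/Pd serves as the cathode.
E°cell = +0.928 − (−0.404) = +1.332 V, with n = 2 electrons transferred.
For the overall reaction Pd²⁺(aq) + 2 Cr²⁺(aq) → Pd(s) + 2 Cr³⁺(aq), Q = [Cr³⁺(aq)]^2 / ([Pd²⁺(aq)]·[Cr²⁺(aq)]^2) = 523, giving log Q = 2.718.
By the Nernst equation, E = +1.332 − (0.0592/2)·(2.718) = +1.252 V.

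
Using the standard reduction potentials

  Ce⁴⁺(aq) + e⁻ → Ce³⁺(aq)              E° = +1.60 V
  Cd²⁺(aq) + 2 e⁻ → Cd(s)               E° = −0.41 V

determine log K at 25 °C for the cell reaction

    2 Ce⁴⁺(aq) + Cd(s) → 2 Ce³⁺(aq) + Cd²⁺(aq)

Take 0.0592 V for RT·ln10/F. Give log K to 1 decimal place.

log K = 67.9

The Ce⁴⁺/Ce³⁺ couple is reduced (cathode); E°cell = +1.60 − (−0.41) = +2.01 V with n = 2.
At equilibrium E = 0, so log K = nE°cell / 0.0592 = (2)(+2.01) / 0.0592 = 67.9.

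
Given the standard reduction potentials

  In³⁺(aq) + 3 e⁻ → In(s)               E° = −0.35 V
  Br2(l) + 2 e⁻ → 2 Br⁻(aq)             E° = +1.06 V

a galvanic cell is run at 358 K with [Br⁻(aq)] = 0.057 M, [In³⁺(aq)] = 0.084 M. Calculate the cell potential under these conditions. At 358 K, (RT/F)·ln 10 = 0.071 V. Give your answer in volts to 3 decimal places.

+1.524 V

Br₂/Br⁻ is reduced (cathode, E° = +1.06 V) and In³⁺/In is oxidized (anode).
The standard potential is +1.06 − (−0.35) = +1.41 V and the balanced reaction transfers n = 6 electrons.
Balancing gives 3 Br2(l) + 2 In(s) → 6 Br⁻(aq) + 2 In³⁺(aq); hence Q = [Br⁻(aq)]^6·[In³⁺(aq)]^2 = 2.42×10^−10 (log Q = −9.616).
E = E° − (0.071/n)·log Q = +1.41 − (0.071/6)(−9.616) = +1.524 V.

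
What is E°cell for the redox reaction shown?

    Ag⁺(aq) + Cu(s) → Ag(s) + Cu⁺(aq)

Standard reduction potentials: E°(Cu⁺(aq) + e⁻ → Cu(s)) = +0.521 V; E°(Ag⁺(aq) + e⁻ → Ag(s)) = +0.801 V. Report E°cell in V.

+0.280 V

Ag⁺(aq) gains electrons, so the Ag⁺/Ag couple is the cathode; the Cu⁺/Cu couple is the anode.
E°cell = E°(cathode) − E°(anode) = +0.801 − (+0.521) = +0.280 V.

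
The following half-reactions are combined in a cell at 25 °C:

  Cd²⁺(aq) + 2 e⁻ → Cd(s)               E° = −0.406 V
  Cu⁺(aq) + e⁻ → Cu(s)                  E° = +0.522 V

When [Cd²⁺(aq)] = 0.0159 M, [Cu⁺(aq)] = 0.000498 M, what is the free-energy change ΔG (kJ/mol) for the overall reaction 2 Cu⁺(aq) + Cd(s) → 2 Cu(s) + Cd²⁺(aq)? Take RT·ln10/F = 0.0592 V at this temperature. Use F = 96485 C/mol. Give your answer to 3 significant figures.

The standard cell potential is +0.522 − (−0.406) = +0.928 V, with n = 2 electrons in the balanced equation.
Q = [Cd²⁺(aq)] / [Cu⁺(aq)]^2 = 6.41×10^4, so log Q = 4.807 and E = +0.928 − (0.0592/2)(4.807) = +0.7857 V.
Finally ΔG = −nFE = −(2)(96485 C/mol)(+0.7857 V) = −152 kJ/mol.

−152 kJ/mol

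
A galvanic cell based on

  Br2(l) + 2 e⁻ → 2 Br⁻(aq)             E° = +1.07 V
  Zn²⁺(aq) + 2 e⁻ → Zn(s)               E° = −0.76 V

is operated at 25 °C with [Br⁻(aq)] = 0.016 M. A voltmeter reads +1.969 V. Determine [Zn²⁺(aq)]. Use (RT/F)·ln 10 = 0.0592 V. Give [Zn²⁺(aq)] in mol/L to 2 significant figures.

With Br₂/Br⁻ at the cathode and Zn²⁺/Zn at the anode, E°cell = +1.07 − (−0.76) = +1.83 V (n = 2).
Rearranging E = E° − (0.0592/n)·log Q gives log Q = 2(+1.83 − (+1.969))/0.0592 = −4.696.
The balanced reaction is Br2(l) + Zn(s) → 2 Br⁻(aq) + Zn²⁺(aq), so Q = [Br⁻(aq)]^2·[Zn²⁺(aq)].
Substituting the known concentrations and solving, log [Zn²⁺(aq)] = −1.104 and [Zn²⁺(aq)] = 0.079 M.

0.079 M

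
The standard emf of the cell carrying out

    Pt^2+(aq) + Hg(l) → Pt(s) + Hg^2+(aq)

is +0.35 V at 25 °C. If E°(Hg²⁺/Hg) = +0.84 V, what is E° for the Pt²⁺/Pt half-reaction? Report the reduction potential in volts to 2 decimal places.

+1.19 V

In the reaction as written the Pt²⁺/Pt couple is reduced (cathode) and Hg²⁺/Hg is oxidized (anode), so E°cell = E°(Pt²⁺/Pt) − E°(Hg²⁺/Hg).
E°(Pt²⁺/Pt) = E°cell + E°(anode) = +0.35 + (+0.84) = +1.19 V.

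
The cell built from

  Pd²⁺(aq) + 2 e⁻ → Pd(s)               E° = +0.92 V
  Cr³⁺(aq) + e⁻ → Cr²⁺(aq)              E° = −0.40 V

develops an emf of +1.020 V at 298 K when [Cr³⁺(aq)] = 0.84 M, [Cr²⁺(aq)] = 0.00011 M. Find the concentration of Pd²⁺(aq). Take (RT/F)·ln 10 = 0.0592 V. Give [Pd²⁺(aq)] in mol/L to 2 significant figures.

0.0043 M

The Pd²⁺/Pd couple has the larger reduction potential, so it is the cathode: E°cell = +0.92 − (−0.40) = +1.32 V and n = 2.
Rearranging E = E° − (0.0592/n)·log Q gives log Q = 2(+1.32 − (+1.020))/0.0592 = 10.135.
For Pd²⁺(aq) + 2 Cr²⁺(aq) → Pd(s) + 2 Cr³⁺(aq), the reaction quotient is Q = [Cr³⁺(aq)]^2 / ([Pd²⁺(aq)]·[Cr²⁺(aq)]^2).
Substituting the known concentrations and solving, log [Pd²⁺(aq)] = −2.369 and [Pd²⁺(aq)] = 0.0043 M.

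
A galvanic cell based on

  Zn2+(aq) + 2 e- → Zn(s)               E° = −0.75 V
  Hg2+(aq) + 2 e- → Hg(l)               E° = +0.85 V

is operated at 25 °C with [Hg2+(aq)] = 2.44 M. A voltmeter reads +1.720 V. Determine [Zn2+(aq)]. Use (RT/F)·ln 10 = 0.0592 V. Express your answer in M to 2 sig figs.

0.00022 M

The Hg²⁺/Hg couple has the larger reduction potential, so it is the cathode: E°cell = +0.85 − (−0.75) = +1.60 V and n = 2.
Since E = E° − (0.0592/n)·log Q, log Q = n(E° − E)/0.0592 = −4.054.
The balanced reaction is Hg2+(aq) + Zn(s) → Hg(l) + Zn2+(aq), so Q = [Zn2+(aq)] / [Hg2+(aq)].
Solving for the unknown gives log [Zn2+(aq)] = −3.667, so [Zn2+(aq)] ≈ 0.00022 M.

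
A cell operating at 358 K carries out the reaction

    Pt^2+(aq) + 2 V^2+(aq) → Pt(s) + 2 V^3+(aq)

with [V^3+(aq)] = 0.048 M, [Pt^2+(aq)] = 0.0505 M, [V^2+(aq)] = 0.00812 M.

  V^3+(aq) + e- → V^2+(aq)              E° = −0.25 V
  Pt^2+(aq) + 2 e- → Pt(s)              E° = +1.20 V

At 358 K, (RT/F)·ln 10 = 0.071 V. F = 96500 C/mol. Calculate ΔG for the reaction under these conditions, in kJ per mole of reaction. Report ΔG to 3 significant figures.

−260 kJ/mol

With Pt²⁺/Pt reduced at the cathode, E°cell = +1.20 − (−0.25) = +1.45 V and n = 2.
Here Q = [V^3+(aq)]^2 / ([Pt^2+(aq)]·[V^2+(aq)]^2) = 692 (log Q = 2.840), giving E = +1.45 − (0.071/2)·(2.840) = +1.3492 V.
Finally ΔG = −nFE = −(2)(96500 C/mol)(+1.3492 V) = −260 kJ/mol.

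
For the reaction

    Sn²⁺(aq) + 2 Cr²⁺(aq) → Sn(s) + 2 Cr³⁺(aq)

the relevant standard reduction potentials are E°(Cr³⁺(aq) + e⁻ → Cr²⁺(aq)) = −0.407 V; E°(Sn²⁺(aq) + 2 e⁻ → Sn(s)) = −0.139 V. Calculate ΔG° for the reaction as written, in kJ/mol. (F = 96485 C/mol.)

In the reaction as written Sn²⁺(aq) is reduced, so the Sn²⁺/Sn couple is the cathode and Cr³⁺/Cr²⁺ is the anode.
E°cell = −0.139 − (−0.407) = +0.268 V; balancing electrons gives n = 2.
ΔG° = −nFE°cell = −(2)(96485)(+0.268) J/mol = −51.7 kJ/mol.

−51.7 kJ/mol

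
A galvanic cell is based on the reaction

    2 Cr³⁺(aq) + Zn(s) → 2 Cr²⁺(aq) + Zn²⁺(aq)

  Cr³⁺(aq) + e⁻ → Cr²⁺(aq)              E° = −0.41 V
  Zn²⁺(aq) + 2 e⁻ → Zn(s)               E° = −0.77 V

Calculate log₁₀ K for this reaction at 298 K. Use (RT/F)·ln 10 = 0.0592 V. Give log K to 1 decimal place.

log K = 12.2

The Cr³⁺/Cr²⁺ couple is reduced (cathode); E°cell = −0.41 − (−0.77) = +0.36 V with n = 2.
At equilibrium E = 0, so log K = nE°cell / 0.0592 = (2)(+0.36) / 0.0592 = 12.2.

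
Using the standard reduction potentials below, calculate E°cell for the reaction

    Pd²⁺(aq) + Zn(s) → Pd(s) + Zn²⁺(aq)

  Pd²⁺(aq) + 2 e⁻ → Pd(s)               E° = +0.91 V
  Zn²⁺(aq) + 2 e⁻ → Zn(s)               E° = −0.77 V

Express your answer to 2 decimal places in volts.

In the reaction as written, Pd²⁺(aq) is reduced (cathode) and Zn²⁺(aq) is produced by oxidation at the anode.
E°cell = E°(cathode) − E°(anode) = +0.91 − (−0.77) = +1.68 V.
The positive value indicates the reaction is spontaneous as written.

+1.68 V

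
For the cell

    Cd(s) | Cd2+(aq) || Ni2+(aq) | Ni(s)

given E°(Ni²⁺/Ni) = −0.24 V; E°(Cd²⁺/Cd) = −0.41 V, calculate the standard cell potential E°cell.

+0.17 V

By convention the left-hand electrode in cell notation is the anode (oxidation) and the right-hand electrode is the cathode (reduction).
E°cell = E°(right) − E°(left) = −0.24 − (−0.41) = +0.17 V.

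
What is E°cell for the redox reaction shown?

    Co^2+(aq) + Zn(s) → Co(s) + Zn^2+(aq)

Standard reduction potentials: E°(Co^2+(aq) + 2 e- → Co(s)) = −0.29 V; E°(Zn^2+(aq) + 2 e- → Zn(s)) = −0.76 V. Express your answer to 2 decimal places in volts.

+0.47 V

Co^2+(aq) gains electrons, so the Co²⁺/Co couple is the cathode; the Zn²⁺/Zn couple is the anode.
E°cell = E°(cathode) − E°(anode) = −0.29 − (−0.76) = +0.47 V.
The positive value indicates the reaction is spontaneous as written.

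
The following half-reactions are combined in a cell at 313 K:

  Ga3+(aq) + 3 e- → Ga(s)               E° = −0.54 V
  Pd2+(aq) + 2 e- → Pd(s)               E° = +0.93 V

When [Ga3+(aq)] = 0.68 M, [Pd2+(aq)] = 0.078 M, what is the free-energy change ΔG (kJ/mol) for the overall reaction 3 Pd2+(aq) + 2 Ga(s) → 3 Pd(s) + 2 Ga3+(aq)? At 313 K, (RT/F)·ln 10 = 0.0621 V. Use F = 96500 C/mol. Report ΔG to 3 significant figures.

The standard cell potential is +0.93 − (−0.54) = +1.47 V, with n = 6 electrons in the balanced equation.
Q = [Ga3+(aq)]^2 / [Pd2+(aq)]^3 = 974, so log Q = 2.989 and E = +1.47 − (0.0621/6)(2.989) = +1.4391 V.
Then ΔG = −nFE = −6 × 96500 × +1.4391 J/mol = −833 kJ/mol.

−833 kJ/mol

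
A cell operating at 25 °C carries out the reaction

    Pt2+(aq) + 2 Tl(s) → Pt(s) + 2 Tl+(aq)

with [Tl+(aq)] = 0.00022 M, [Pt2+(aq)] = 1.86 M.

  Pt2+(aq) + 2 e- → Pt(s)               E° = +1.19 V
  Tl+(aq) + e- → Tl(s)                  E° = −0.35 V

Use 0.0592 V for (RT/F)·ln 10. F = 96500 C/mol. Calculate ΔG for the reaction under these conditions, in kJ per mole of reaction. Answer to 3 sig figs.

−341 kJ/mol

E°cell = +1.19 − (−0.35) = +1.54 V; the balanced reaction transfers n = 2 electrons.
Q = [Tl+(aq)]^2 / [Pt2+(aq)] = 2.6×10^−8, so log Q = −7.585 and E = +1.54 − (0.0592/2)(−7.585) = +1.7645 V.
Then ΔG = −nFE = −2 × 96500 × +1.7645 J/mol = −341 kJ/mol.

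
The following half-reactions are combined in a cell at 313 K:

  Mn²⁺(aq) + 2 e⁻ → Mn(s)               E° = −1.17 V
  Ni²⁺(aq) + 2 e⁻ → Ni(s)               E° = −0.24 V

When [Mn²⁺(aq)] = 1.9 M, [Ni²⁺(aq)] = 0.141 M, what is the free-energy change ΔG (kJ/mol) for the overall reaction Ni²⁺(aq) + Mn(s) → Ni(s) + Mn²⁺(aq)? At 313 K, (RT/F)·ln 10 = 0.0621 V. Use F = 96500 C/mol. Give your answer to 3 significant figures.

−173 kJ/mol

E°cell = −0.24 − (−1.17) = +0.93 V; the balanced reaction transfers n = 2 electrons.
Here Q = [Mn²⁺(aq)] / [Ni²⁺(aq)] = 13.5 (log Q = 1.130), giving E = +0.93 − (0.0621/2)·(1.130) = +0.8949 V.
Then ΔG = −nFE = −2 × 96500 × +0.8949 J/mol = −173 kJ/mol.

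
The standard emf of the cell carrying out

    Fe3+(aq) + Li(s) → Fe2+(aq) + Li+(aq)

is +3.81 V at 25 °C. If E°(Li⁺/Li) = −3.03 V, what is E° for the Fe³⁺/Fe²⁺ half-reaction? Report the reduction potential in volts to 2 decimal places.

In the reaction as written the Fe³⁺/Fe²⁺ couple is reduced (cathode) and Li⁺/Li is oxidized (anode), so E°cell = E°(Fe³⁺/Fe²⁺) − E°(Li⁺/Li).
E°(Fe³⁺/Fe²⁺) = E°cell + E°(anode) = +3.81 + (−3.03) = +0.78 V.

+0.78 V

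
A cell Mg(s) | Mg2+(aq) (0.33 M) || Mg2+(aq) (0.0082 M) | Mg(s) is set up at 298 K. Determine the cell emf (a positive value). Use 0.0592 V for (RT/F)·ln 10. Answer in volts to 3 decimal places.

0.047 V

For a concentration cell E°cell = 0, since both electrodes use the same couple.
The compartment with the higher Mg2+(aq) concentration (0.33 M) acts as the cathode; ions are reduced there and produced at the dilute (0.0082 M) anode.
With n = 2, Ecell = −(0.0592/2)·log([dilute]/[conc]) = −(0.0592/2)·log(0.0082/0.33) = +0.047 V.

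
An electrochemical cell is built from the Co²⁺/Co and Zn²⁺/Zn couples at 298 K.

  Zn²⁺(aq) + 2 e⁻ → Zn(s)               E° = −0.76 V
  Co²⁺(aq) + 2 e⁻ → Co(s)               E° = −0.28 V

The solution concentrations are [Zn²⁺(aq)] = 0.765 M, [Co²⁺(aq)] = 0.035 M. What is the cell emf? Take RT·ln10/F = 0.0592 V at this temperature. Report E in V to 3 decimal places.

+0.440 V

Co²⁺/Co is reduced (cathode, E° = −0.28 V) and Zn²⁺/Zn is oxidized (anode).
E°cell = E°cat − E°an = −0.28 − (−0.76) = +0.48 V; n = 2.
Balancing gives Co²⁺(aq) + Zn(s) → Co(s) + Zn²⁺(aq); hence Q = [Zn²⁺(aq)] / [Co²⁺(aq)] = 21.9 (log Q = 1.340).
Applying E = E° − (RT ln10/nF)·log Q gives +0.48 − (0.0592/2)(1.340) = +0.440 V.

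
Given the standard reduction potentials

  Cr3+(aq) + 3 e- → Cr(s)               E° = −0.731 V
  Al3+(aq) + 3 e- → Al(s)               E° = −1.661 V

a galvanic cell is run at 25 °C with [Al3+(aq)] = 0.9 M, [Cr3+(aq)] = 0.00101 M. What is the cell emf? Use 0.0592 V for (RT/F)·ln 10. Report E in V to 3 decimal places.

Cr³⁺/Cr is reduced (cathode, E° = −0.731 V) and Al³⁺/Al is oxidized (anode).
The standard potential is −0.731 − (−1.661) = +0.930 V and the balanced reaction transfers n = 3 electrons.
For the overall reaction Cr3+(aq) + Al(s) → Cr(s) + Al3+(aq), Q = [Al3+(aq)] / [Cr3+(aq)] = 891, giving log Q = 2.950.
Applying E = E° − (RT ln10/nF)·log Q gives +0.930 − (0.0592/3)(2.950) = +0.872 V.

+0.872 V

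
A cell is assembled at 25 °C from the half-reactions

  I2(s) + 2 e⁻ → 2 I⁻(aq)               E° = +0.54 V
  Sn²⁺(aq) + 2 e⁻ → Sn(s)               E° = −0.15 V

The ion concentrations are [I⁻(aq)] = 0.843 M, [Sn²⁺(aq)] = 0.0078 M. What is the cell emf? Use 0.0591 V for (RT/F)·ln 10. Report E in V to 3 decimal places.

The I₂/I⁻ couple has the more positive E°, so it is the cathode; Sn²⁺/Sn is the anode.
E°cell = +0.54 − (−0.15) = +0.69 V, with n = 2 electrons transferred.
For the overall reaction I2(s) + Sn(s) → 2 I⁻(aq) + Sn²⁺(aq), Q = [I⁻(aq)]^2·[Sn²⁺(aq)] = 0.00554, giving log Q = −2.256.
Applying E = E° − (RT ln10/nF)·log Q gives +0.69 − (0.0591/2)(−2.256) = +0.757 V.

+0.757 V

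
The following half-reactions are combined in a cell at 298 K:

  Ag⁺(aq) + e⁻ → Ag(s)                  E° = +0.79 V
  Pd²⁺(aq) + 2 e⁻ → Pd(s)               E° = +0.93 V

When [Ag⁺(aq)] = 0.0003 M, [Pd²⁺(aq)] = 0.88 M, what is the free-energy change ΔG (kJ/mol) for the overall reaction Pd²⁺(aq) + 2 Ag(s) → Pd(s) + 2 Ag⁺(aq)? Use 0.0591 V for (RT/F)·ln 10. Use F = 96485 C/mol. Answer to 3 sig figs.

E°cell = +0.93 − (+0.79) = +0.14 V; the balanced reaction transfers n = 2 electrons.
Here Q = [Ag⁺(aq)]^2 / [Pd²⁺(aq)] = 1.02×10^−7 (log Q = −6.990), giving E = +0.14 − (0.0591/2)·(−6.990) = +0.3466 V.
Then ΔG = −nFE = −2 × 96485 × +0.3466 J/mol = −66.9 kJ/mol.

−66.9 kJ/mol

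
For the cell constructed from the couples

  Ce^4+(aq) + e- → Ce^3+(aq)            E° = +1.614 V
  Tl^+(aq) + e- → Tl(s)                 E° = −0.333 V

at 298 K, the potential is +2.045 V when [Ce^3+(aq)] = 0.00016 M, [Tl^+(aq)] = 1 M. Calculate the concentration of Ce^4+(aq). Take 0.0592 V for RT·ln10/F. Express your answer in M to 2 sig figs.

0.0072 M

The Ce⁴⁺/Ce³⁺ couple has the larger reduction potential, so it is the cathode: E°cell = +1.614 − (−0.333) = +1.947 V and n = 1.
From the Nernst equation, log Q = n(E° − E)/0.0592 = 1·(+1.947 − (+2.045))/0.0592 = −1.655.
For Ce^4+(aq) + Tl(s) → Ce^3+(aq) + Tl^+(aq), the reaction quotient is Q = ([Ce^3+(aq)]·[Tl^+(aq)]) / [Ce^4+(aq)].
Substituting the known concentrations and solving, log [Ce^4+(aq)] = −2.141 and [Ce^4+(aq)] = 0.0072 M.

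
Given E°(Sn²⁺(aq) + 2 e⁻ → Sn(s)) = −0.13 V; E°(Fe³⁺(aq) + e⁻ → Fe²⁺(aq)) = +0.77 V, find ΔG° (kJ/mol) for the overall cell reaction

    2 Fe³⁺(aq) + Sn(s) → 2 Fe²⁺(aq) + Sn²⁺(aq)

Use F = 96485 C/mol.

In the reaction as written Fe³⁺(aq) is reduced, so the Fe³⁺/Fe²⁺ couple is the cathode and Sn²⁺/Sn is the anode.
E°cell = +0.77 − (−0.13) = +0.90 V; balancing electrons gives n = 2.
ΔG° = −nFE°cell = −(2)(96485)(+0.90) J/mol = −174 kJ/mol.

−174 kJ/mol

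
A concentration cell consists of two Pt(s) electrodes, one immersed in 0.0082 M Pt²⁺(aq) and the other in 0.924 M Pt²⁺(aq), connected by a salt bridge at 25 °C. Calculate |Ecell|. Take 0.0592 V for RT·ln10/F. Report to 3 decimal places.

0.061 V

For a concentration cell E°cell = 0, since both electrodes use the same couple.
The compartment with the higher Pt²⁺(aq) concentration (0.924 M) acts as the cathode; ions are reduced there and produced at the dilute (0.0082 M) anode.
With n = 2, Ecell = −(0.0592/2)·log([dilute]/[conc]) = −(0.0592/2)·log(0.0082/0.924) = +0.061 V.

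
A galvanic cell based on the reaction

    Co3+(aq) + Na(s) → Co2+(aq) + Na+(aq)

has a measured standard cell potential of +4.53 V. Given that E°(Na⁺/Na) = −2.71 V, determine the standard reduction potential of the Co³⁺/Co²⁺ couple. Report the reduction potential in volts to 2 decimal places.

+1.82 V

In the reaction as written the Co³⁺/Co²⁺ couple is reduced (cathode) and Na⁺/Na is oxidized (anode), so E°cell = E°(Co³⁺/Co²⁺) − E°(Na⁺/Na).
E°(Co³⁺/Co²⁺) = E°cell + E°(anode) = +4.53 + (−2.71) = +1.82 V.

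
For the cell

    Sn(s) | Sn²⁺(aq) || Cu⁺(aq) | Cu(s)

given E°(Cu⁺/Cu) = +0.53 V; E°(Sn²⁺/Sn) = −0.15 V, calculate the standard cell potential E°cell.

+0.68 V

By convention the left-hand electrode in cell notation is the anode (oxidation) and the right-hand electrode is the cathode (reduction).
E°cell = E°(right) − E°(left) = +0.53 − (−0.15) = +0.68 V.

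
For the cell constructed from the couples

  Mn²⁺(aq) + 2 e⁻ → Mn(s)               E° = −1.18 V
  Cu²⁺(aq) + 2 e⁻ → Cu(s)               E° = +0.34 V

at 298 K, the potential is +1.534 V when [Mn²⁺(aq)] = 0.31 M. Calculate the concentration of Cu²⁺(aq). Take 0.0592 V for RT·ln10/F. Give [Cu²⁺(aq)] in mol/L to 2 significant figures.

0.92 M

The Cu²⁺/Cu couple has the larger reduction potential, so it is the cathode: E°cell = +0.34 − (−1.18) = +1.52 V and n = 2.
Since E = E° − (0.0592/n)·log Q, log Q = n(E° − E)/0.0592 = −0.473.
Balancing electrons gives Cu²⁺(aq) + Mn(s) → Cu(s) + Mn²⁺(aq); thus Q = [Mn²⁺(aq)] / [Cu²⁺(aq)].
Solving for the unknown gives log [Cu²⁺(aq)] = −0.036, so [Cu²⁺(aq)] ≈ 0.92 M.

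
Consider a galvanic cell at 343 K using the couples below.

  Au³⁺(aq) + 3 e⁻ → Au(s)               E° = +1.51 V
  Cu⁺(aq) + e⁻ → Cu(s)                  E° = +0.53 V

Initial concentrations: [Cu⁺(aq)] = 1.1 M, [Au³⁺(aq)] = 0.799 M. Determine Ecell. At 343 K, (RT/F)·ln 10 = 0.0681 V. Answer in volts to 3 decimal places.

+0.975 V

Since E°(Au³⁺/Au) > E°(Cu⁺/Cu), Au³⁺/Au serves as the cathode.
E°cell = E°cat − E°an = +1.51 − (+0.53) = +0.98 V; n = 3.
The balanced reaction is Au³⁺(aq) + 3 Cu(s) → Au(s) + 3 Cu⁺(aq), so Q = [Cu⁺(aq)]^3 / [Au³⁺(aq)] = 1.67 and log Q = 0.222.
By the Nernst equation, E = +0.98 − (0.0681/3)·(0.222) = +0.975 V.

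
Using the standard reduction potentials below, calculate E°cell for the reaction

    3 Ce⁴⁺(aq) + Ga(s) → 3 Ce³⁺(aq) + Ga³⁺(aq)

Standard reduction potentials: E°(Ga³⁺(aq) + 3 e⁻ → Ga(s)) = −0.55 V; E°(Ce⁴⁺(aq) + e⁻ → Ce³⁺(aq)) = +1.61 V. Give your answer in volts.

Ce⁴⁺(aq) gains electrons, so the Ce⁴⁺/Ce³⁺ couple is the cathode; the Ga³⁺/Ga couple is the anode.
E°cell = E°(cathode) − E°(anode) = +1.61 − (−0.55) = +2.16 V.

+2.16 V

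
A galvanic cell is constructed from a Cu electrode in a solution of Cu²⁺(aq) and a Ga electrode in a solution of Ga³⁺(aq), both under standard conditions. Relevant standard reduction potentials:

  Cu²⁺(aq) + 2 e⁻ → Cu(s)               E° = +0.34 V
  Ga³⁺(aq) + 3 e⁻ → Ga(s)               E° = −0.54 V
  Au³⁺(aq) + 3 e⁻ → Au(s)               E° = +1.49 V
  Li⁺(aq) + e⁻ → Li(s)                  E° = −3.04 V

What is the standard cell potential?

The Cu²⁺/Cu couple has the higher E°, so Cu ion is reduced (cathode) and Ga is oxidized (anode).
E°cell = E°(cathode) − E°(anode) = +0.34 − (−0.54) = +0.88 V.

+0.88 V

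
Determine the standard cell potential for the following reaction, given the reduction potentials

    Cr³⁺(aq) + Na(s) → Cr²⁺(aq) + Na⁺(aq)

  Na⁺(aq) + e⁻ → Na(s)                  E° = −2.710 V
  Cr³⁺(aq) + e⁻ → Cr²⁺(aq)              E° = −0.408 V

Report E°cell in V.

+2.302 V

Cr³⁺(aq) gains electrons, so the Cr³⁺/Cr²⁺ couple is the cathode; the Na⁺/Na couple is the anode.
E°cell = E°(cathode) − E°(anode) = −0.408 − (−2.710) = +2.302 V.
The positive value indicates the reaction is spontaneous as written.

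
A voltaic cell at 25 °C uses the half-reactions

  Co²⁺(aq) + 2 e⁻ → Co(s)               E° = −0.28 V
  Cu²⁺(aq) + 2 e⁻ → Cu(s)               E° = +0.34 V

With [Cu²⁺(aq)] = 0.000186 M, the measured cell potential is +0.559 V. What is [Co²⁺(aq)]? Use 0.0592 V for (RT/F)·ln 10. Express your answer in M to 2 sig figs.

0.021 M

Cu²⁺/Cu is the cathode (higher E°); E°cell = +0.34 − (−0.28) = +0.62 V with n = 2.
Rearranging E = E° − (0.0592/n)·log Q gives log Q = 2(+0.62 − (+0.559))/0.0592 = 2.061.
Balancing electrons gives Cu²⁺(aq) + Co(s) → Cu(s) + Co²⁺(aq); thus Q = [Co²⁺(aq)] / [Cu²⁺(aq)].
Substituting the known concentrations and solving, log [Co²⁺(aq)] = −1.669 and [Co²⁺(aq)] = 0.021 M.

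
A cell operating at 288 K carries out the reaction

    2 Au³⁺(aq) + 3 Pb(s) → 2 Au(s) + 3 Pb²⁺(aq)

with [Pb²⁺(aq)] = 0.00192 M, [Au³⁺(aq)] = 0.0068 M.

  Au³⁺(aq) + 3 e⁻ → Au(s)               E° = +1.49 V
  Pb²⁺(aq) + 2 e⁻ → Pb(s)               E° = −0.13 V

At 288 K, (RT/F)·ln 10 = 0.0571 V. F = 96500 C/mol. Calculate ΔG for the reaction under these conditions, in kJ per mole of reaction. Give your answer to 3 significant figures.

E°cell = +1.49 − (−0.13) = +1.62 V; the balanced reaction transfers n = 6 electrons.
Here Q = [Pb²⁺(aq)]^3 / [Au³⁺(aq)]^2 = 0.000153 (log Q = −3.815), giving E = +1.62 − (0.0571/6)·(−3.815) = +1.6563 V.
Then ΔG = −nFE = −6 × 96500 × +1.6563 J/mol = −959 kJ/mol.

−959 kJ/mol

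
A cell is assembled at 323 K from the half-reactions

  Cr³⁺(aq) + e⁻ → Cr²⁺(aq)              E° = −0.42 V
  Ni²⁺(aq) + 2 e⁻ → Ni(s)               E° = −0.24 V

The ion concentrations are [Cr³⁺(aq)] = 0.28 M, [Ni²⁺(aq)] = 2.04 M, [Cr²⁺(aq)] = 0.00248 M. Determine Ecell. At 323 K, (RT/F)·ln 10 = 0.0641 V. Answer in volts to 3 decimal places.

The Ni²⁺/Ni couple has the more positive E°, so it is the cathode; Cr³⁺/Cr²⁺ is the anode.
E°cell = E°cat − E°an = −0.24 − (−0.42) = +0.18 V; n = 2.
The balanced reaction is Ni²⁺(aq) + 2 Cr²⁺(aq) → Ni(s) + 2 Cr³⁺(aq), so Q = [Cr³⁺(aq)]^2 / ([Ni²⁺(aq)]·[Cr²⁺(aq)]^2) = 6.25×10^3 and log Q = 3.796.
By the Nernst equation, E = +0.18 − (0.0641/2)·(3.796) = +0.058 V.

+0.058 V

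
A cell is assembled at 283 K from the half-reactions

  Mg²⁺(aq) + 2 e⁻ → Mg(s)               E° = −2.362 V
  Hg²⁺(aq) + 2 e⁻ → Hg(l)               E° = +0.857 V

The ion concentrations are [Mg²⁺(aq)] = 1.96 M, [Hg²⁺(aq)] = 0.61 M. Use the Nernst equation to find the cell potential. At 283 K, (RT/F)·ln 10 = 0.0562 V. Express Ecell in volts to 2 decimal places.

Hg²⁺/Hg is reduced (cathode, E° = +0.857 V) and Mg²⁺/Mg is oxidized (anode).
E°cell = +0.857 − (−2.362) = +3.219 V, with n = 2 electrons transferred.
Balancing gives Hg²⁺(aq) + Mg(s) → Hg(l) + Mg²⁺(aq); hence Q = [Mg²⁺(aq)] / [Hg²⁺(aq)] = 3.21 (log Q = 0.507).
Applying E = E° − (RT ln10/nF)·log Q gives +3.219 − (0.0562/2)(0.507) = +3.20 V.

+3.20 V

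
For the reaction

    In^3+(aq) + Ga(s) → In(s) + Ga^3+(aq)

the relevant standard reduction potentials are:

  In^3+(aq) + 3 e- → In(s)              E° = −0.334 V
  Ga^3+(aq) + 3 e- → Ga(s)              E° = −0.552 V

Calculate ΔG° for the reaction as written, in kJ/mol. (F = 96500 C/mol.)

In the reaction as written In^3+(aq) is reduced, so the In³⁺/In couple is the cathode and Ga³⁺/Ga is the anode.
E°cell = −0.334 − (−0.552) = +0.218 V; balancing electrons gives n = 3.
ΔG° = −nFE°cell = −(3)(96500)(+0.218) J/mol = −63.1 kJ/mol.

−63.1 kJ/mol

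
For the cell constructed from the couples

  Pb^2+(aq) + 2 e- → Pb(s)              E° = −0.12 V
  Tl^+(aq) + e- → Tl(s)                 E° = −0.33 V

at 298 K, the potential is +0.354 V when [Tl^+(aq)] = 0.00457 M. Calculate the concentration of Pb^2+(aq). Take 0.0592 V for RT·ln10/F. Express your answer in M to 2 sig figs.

1.5 M

The Pb²⁺/Pb couple has the larger reduction potential, so it is the cathode: E°cell = −0.12 − (−0.33) = +0.21 V and n = 2.
Rearranging E = E° − (0.0592/n)·log Q gives log Q = 2(+0.21 − (+0.354))/0.0592 = −4.865.
Balancing electrons gives Pb^2+(aq) + 2 Tl(s) → Pb(s) + 2 Tl^+(aq); thus Q = [Tl^+(aq)]^2 / [Pb^2+(aq)].
Substituting the known concentrations and solving, log [Pb^2+(aq)] = 0.185 and [Pb^2+(aq)] = 1.5 M.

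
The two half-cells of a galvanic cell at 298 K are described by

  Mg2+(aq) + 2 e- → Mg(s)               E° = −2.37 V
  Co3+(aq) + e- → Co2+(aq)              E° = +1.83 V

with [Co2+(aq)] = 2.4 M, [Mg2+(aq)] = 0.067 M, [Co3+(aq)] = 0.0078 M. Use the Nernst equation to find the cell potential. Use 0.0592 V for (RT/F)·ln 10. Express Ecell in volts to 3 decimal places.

Co³⁺/Co²⁺ is reduced (cathode, E° = +1.83 V) and Mg²⁺/Mg is oxidized (anode).
E°cell = E°cat − E°an = +1.83 − (−2.37) = +4.20 V; n = 2.
The balanced reaction is 2 Co3+(aq) + Mg(s) → 2 Co2+(aq) + Mg2+(aq), so Q = ([Co2+(aq)]^2·[Mg2+(aq)]) / [Co3+(aq)]^2 = 6.34×10^3 and log Q = 3.802.
By the Nernst equation, E = +4.20 − (0.0592/2)·(3.802) = +4.087 V.

+4.087 V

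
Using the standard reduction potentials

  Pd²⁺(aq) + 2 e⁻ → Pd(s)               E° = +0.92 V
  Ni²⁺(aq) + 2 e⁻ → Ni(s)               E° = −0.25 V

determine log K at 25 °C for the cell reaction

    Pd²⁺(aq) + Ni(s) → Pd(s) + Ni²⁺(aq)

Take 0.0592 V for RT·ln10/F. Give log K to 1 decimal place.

log K = 39.5

The Pd²⁺/Pd couple is reduced (cathode); E°cell = +0.92 − (−0.25) = +1.17 V with n = 2.
At equilibrium E = 0, so log K = nE°cell / 0.0592 = (2)(+1.17) / 0.0592 = 39.5.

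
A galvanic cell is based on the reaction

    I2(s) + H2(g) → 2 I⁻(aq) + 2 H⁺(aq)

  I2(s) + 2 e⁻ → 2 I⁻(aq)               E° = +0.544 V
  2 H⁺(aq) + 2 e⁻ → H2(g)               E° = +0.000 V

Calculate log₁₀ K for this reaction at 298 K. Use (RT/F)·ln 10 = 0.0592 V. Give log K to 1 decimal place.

The I₂/I⁻ couple is reduced (cathode); E°cell = +0.544 − (+0.000) = +0.544 V with n = 2.
At equilibrium E = 0, so log K = nE°cell / 0.0592 = (2)(+0.544) / 0.0592 = 18.4.

log K = 18.4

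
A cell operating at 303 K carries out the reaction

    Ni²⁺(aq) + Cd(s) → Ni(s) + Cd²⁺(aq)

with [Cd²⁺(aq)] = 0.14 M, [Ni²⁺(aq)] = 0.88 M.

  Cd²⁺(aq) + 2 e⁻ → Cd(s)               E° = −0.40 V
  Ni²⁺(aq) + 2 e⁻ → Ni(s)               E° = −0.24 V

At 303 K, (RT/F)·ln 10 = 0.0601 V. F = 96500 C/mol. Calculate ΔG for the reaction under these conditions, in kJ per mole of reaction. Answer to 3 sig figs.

−35.5 kJ/mol

With Ni²⁺/Ni reduced at the cathode, E°cell = −0.24 − (−0.40) = +0.16 V and n = 2.
Here Q = [Cd²⁺(aq)] / [Ni²⁺(aq)] = 0.159 (log Q = −0.798), giving E = +0.16 − (0.0601/2)·(−0.798) = +0.1840 V.
Finally ΔG = −nFE = −(2)(96500 C/mol)(+0.1840 V) = −35.5 kJ/mol.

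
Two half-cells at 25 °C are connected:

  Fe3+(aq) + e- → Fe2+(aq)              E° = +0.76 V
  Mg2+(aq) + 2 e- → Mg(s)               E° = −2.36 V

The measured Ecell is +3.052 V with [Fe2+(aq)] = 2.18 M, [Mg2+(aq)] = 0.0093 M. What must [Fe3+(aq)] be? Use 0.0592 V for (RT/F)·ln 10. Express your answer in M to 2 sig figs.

0.015 M

The Fe³⁺/Fe²⁺ couple has the larger reduction potential, so it is the cathode: E°cell = +0.76 − (−2.36) = +3.12 V and n = 2.
Rearranging E = E° − (0.0592/n)·log Q gives log Q = 2(+3.12 − (+3.052))/0.0592 = 2.297.
Balancing electrons gives 2 Fe3+(aq) + Mg(s) → 2 Fe2+(aq) + Mg2+(aq); thus Q = ([Fe2+(aq)]^2·[Mg2+(aq)]) / [Fe3+(aq)]^2.
Substituting the known concentrations and solving, log [Fe3+(aq)] = −1.826 and [Fe3+(aq)] = 0.015 M.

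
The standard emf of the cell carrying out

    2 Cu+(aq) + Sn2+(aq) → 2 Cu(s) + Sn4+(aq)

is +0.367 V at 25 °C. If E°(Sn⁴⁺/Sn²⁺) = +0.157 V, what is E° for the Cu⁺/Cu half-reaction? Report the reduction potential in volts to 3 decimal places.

+0.524 V

In the reaction as written the Cu⁺/Cu couple is reduced (cathode) and Sn⁴⁺/Sn²⁺ is oxidized (anode), so E°cell = E°(Cu⁺/Cu) − E°(Sn⁴⁺/Sn²⁺).
E°(Cu⁺/Cu) = E°cell + E°(anode) = +0.367 + (+0.157) = +0.524 V.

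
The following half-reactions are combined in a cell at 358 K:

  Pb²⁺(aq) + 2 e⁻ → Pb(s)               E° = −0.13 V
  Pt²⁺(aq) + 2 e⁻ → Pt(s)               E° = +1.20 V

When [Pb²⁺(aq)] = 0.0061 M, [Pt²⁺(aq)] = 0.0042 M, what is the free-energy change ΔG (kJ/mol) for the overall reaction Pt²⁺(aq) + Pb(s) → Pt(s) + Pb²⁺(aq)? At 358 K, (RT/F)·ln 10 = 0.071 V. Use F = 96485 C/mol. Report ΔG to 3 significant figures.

−256 kJ/mol

E°cell = +1.20 − (−0.13) = +1.33 V; the balanced reaction transfers n = 2 electrons.
The reaction quotient is [Pb²⁺(aq)] / [Pt²⁺(aq)] = 1.45; by Nernst, E = +1.33 − (0.071/2)(0.162) = +1.3242 V.
Finally ΔG = −nFE = −(2)(96485 C/mol)(+1.3242 V) = −256 kJ/mol.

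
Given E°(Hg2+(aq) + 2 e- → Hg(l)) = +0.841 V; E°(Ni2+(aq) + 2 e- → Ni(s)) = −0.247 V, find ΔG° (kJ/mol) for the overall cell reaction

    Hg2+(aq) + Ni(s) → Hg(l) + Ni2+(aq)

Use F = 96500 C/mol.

−210 kJ/mol

In the reaction as written Hg2+(aq) is reduced, so the Hg²⁺/Hg couple is the cathode and Ni²⁺/Ni is the anode.
E°cell = +0.841 − (−0.247) = +1.088 V; balancing electrons gives n = 2.
ΔG° = −nFE°cell = −(2)(96500)(+1.088) J/mol = −210 kJ/mol.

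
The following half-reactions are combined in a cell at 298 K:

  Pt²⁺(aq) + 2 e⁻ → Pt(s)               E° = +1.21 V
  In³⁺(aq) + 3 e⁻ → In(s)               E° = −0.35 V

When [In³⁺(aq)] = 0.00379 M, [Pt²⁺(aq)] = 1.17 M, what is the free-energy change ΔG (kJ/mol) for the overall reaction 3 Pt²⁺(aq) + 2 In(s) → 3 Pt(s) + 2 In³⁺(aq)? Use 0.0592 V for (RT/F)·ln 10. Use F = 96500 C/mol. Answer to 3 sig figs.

−932 kJ/mol

The standard cell potential is +1.21 − (−0.35) = +1.56 V, with n = 6 electrons in the balanced equation.
Here Q = [In³⁺(aq)]^2 / [Pt²⁺(aq)]^3 = 8.97×10^−6 (log Q = −5.047), giving E = +1.56 − (0.0592/6)·(−5.047) = +1.6098 V.
Finally ΔG = −nFE = −(6)(96500 C/mol)(+1.6098 V) = −932 kJ/mol.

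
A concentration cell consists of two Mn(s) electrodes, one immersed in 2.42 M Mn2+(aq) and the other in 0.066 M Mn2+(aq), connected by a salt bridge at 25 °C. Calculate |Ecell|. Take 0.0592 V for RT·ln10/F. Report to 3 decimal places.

0.046 V

For a concentration cell E°cell = 0, since both electrodes use the same couple.
The compartment with the higher Mn2+(aq) concentration (2.42 M) acts as the cathode; ions are reduced there and produced at the dilute (0.066 M) anode.
With n = 2, Ecell = −(0.0592/2)·log([dilute]/[conc]) = −(0.0592/2)·log(0.066/2.42) = +0.046 V.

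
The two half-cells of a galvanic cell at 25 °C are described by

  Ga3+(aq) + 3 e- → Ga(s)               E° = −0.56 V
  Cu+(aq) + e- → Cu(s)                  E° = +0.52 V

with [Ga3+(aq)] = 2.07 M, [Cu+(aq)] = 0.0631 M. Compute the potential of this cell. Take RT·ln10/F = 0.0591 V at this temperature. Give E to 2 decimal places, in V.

Since E°(Cu⁺/Cu) > E°(Ga³⁺/Ga), Cu⁺/Cu serves as the cathode.
E°cell = +0.52 − (−0.56) = +1.08 V, with n = 3 electrons transferred.
The balanced reaction is 3 Cu+(aq) + Ga(s) → 3 Cu(s) + Ga3+(aq), so Q = [Ga3+(aq)] / [Cu+(aq)]^3 = 8.24×10^3 and log Q = 3.916.
By the Nernst equation, E = +1.08 − (0.0591/3)·(3.916) = +1.00 V.

+1.00 V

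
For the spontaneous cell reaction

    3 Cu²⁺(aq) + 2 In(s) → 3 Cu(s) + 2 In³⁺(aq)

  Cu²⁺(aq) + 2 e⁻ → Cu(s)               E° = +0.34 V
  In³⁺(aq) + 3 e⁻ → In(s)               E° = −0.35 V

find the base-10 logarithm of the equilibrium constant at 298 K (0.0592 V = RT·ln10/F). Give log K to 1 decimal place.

log K = 69.9

The Cu²⁺/Cu couple is reduced (cathode); E°cell = +0.34 − (−0.35) = +0.69 V with n = 6.
At equilibrium E = 0, so log K = nE°cell / 0.0592 = (6)(+0.69) / 0.0592 = 69.9.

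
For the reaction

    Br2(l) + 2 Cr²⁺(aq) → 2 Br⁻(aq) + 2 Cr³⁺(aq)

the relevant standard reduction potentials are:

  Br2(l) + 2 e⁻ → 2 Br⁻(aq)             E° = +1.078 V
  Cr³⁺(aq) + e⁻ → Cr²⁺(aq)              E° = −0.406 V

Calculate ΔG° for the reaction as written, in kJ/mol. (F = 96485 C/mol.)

In the reaction as written Br2(l) is reduced, so the Br₂/Br⁻ couple is the cathode and Cr³⁺/Cr²⁺ is the anode.
E°cell = +1.078 − (−0.406) = +1.484 V; balancing electrons gives n = 2.
ΔG° = −nFE°cell = −(2)(96485)(+1.484) J/mol = −286 kJ/mol.

−286 kJ/mol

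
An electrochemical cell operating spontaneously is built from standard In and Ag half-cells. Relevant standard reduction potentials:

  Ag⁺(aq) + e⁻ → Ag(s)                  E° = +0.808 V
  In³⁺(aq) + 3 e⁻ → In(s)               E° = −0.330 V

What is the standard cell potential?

The Ag⁺/Ag couple has the higher E°, so Ag ion is reduced (cathode) and In is oxidized (anode).
E°cell = E°(cathode) − E°(anode) = +0.808 − (−0.330) = +1.138 V.

+1.138 V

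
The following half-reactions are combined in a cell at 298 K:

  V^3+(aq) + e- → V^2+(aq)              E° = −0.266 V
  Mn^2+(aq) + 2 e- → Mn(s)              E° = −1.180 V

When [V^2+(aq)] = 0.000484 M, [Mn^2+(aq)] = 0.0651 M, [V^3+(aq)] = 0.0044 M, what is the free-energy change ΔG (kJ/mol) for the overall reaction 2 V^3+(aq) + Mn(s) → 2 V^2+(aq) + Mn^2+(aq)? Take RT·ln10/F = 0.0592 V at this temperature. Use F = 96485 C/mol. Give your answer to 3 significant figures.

−194 kJ/mol

With V³⁺/V²⁺ reduced at the cathode, E°cell = −0.266 − (−1.180) = +0.914 V and n = 2.
The reaction quotient is ([V^2+(aq)]^2·[Mn^2+(aq)]) / [V^3+(aq)]^2 = 0.000788; by Nernst, E = +0.914 − (0.0592/2)(−3.104) = +1.0059 V.
ΔG = −nFE = −(2)(96485)(+1.0059) J/mol = −194 kJ/mol.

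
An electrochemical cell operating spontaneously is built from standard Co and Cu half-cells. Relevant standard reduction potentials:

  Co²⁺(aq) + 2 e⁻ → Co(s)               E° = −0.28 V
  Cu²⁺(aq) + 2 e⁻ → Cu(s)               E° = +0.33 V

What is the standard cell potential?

+0.61 V

The Cu²⁺/Cu couple has the higher E°, so Cu ion is reduced (cathode) and Co is oxidized (anode).
E°cell = E°(cathode) − E°(anode) = +0.33 − (−0.28) = +0.61 V.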